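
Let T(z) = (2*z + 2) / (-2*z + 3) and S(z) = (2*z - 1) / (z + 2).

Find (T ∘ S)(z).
(T ∘ S)(z) = T(S(z)) = ((2)*S(z) + (2))/((-2)*S(z) + (3)). Multiply numerator and denominator by z + 2:
  numerator:   (2)*(2*z - 1) + (2)*(z + 2) = 6*z + 2
  denominator: (-2)*(2*z - 1) + (3)*(z + 2) = -z + 8
(T ∘ S)(z) = (6*z + 2)/(-z + 8) = (-6*z - 2)/(z - 8)

Final answer: (-6*z - 2)/(z - 8)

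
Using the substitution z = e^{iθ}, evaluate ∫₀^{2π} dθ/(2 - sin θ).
2*sqrt(3)*pi/3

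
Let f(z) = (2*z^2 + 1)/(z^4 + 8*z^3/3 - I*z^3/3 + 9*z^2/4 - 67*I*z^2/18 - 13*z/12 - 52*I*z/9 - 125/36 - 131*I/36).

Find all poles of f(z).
The singularities of f are the zeros of the denominator. Factoring,
  z^4 + 8*z^3/3 - I*z^3/3 + 9*z^2/4 - 67*I*z^2/18 - 13*z/12 - 52*I*z/9 - 125/36 - 131*I/36 = (z - 1 - I)*(z + 3/2 + I)*(z + 2/3 - I)*(z + 3/2 + 2*I/3)
so the candidates are z = 1 + I, z = -3/2 - I, z = -2/3 + I, z = -3/2 - 2*I/3.

Check the numerator P(z) = 2*z^2 + 1 at each one:
  P(1 + I) = 1 + 4*I ≠ 0, so z = 1 + I is a (simple) pole.
  P(-3/2 - I) = 7/2 + 6*I ≠ 0, so z = -3/2 - I is a (simple) pole.
  P(-2/3 + I) = -1/9 - 8*I/3 ≠ 0, so z = -2/3 + I is a (simple) pole.
  P(-3/2 - 2*I/3) = 83/18 + 4*I ≠ 0, so z = -3/2 - 2*I/3 is a (simple) pole.

Poles of f: {-3/2 - I, -3/2 - 2*I/3, -2/3 + I, 1 + I}

Final answer: {-3/2 - I, -3/2 - 2*I/3, -2/3 + I, 1 + I}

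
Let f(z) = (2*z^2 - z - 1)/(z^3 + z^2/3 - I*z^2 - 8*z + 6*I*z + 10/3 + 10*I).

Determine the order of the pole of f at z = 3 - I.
Factor the denominator:
  z^3 + z^2/3 - I*z^2 - 8*z + 6*I*z + 10/3 + 10*I = (z - 3 + I)*(z + 1/3 - I)*(z + 3 - I)

The numerator P(z) = 2*z^2 - z - 1 has P(3 - I) = 12 - 11*I ≠ 0, so no factor of (z - 3 + I) cancels.
Near z = 3 - I we can therefore write f(z) = g(z)/(z - 3 + I) with g analytic at 3 - I and g(3 - I) ≠ 0 (g is the numerator divided by the remaining denominator factors).

Hence z = 3 - I is a pole of order 1.

Final answer: 1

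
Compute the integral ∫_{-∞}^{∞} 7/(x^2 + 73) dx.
Let f(z) = 7/(z^2 + 73). The denominator has no real zeros and deg Q - deg P = 2 ≥ 2, so the integral of f over the upper semicircle |z| = R tends to 0 as R → ∞. Closing the contour in the upper half-plane,
  ∫_{-∞}^{∞} f(x) dx = 2πi · Σ Res(f, z_k)  over the poles with Im z_k > 0.

Zeros of the denominator: z^2 + 73 = 0 gives z = ±sqrt(73)*I.
Upper half-plane: z = sqrt(73)*I (simple).

Each pole is a simple zero of Q(z) = z^2 + 73, so Res(f, z₀) = P(z₀)/Q'(z₀) with P(z) = 7, Q'(z) = 2*z:
  Res(f, sqrt(73)*I) = (7)/(2*sqrt(73)*I) = -7*sqrt(73)*I/146

∫_{-∞}^{∞} f(x) dx = 2πi · (-7*sqrt(73)*I/146) = 7*sqrt(73)*pi/73

Final answer: 7*sqrt(73)*pi/73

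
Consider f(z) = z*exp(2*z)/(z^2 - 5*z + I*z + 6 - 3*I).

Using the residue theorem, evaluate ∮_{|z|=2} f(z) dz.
By the residue theorem, ∮_C f(z) dz = 2πi · (sum of the residues of f at the poles inside |z| = 2).

The denominator factors as (z - 2 + I)*(z - 3), so the singularities of f are simple poles at z = 2 - I, z = 3.
  |2 - I|² = 5 > 4 = 2², so this pole is outside the contour.
  |3|² = 9 > 4 = 2², so this pole is outside the contour.

No pole lies inside the contour, so f is analytic on and inside C and the integral is 0 (Cauchy's theorem).

Final answer: 0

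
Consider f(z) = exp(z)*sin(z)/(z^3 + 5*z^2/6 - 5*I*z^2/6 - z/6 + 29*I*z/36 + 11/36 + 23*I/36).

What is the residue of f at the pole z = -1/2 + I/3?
(18/925 + 774*I/925)*exp(-1/2 + I/3)*sin(1/2 - I/3)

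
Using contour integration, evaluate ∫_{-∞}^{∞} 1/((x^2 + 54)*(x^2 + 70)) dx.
Let f(z) = 1/((z^2 + 54)*(z^2 + 70)). The denominator has no real zeros and deg Q - deg P = 4 ≥ 2, so the integral of f over the upper semicircle |z| = R tends to 0 as R → ∞. Closing the contour in the upper half-plane,
  ∫_{-∞}^{∞} f(x) dx = 2πi · Σ Res(f, z_k)  over the poles with Im z_k > 0.

Zeros of the denominator: z^2 + 70 = 0 gives z = ±sqrt(70)*I; z^2 + 54 = 0 gives z = ±3*sqrt(6)*I.
Upper half-plane: z = 3*sqrt(6)*I, z = sqrt(70)*I (simple).

Each pole is a simple zero of Q(z) = z^4 + 124*z^2 + 3780, so Res(f, z₀) = P(z₀)/Q'(z₀) with P(z) = 1, Q'(z) = 4*z^3 + 248*z:
  Res(f, 3*sqrt(6)*I) = (1)/(96*sqrt(6)*I) = -sqrt(6)*I/576
  Res(f, sqrt(70)*I) = (1)/(-32*sqrt(70)*I) = sqrt(70)*I/2240

Sum of residues: I*(-sqrt(6)/576 + sqrt(70)/2240)
∫_{-∞}^{∞} f(x) dx = 2πi · (I*(-sqrt(6)/576 + sqrt(70)/2240)) = pi*(-9*sqrt(70) + 35*sqrt(6))/10080

Final answer: pi*(-9*sqrt(70) + 35*sqrt(6))/10080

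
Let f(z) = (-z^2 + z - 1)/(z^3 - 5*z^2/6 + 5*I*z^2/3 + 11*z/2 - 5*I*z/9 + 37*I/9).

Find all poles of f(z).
{-2*I/3, 1/3 + 2*I, 1/2 - 3*I}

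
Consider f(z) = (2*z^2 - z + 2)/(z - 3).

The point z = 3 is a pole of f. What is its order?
1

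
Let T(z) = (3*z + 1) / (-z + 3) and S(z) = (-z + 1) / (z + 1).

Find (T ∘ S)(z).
(T ∘ S)(z) = T(S(z)) = ((3)*S(z) + (1))/((-1)*S(z) + (3)). Multiply numerator and denominator by z + 1:
  numerator:   (3)*(-z + 1) + (1)*(z + 1) = -2*z + 4
  denominator: (-1)*(-z + 1) + (3)*(z + 1) = 4*z + 2
(T ∘ S)(z) = (-2*z + 4)/(4*z + 2) = (-z + 2)/(2*z + 1)

Final answer: (-z + 2)/(2*z + 1)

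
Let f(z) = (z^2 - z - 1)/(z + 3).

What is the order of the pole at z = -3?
1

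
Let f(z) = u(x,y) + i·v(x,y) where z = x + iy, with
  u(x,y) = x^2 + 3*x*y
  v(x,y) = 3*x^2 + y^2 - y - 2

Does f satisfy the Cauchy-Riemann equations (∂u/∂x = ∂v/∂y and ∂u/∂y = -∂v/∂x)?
∂u/∂x = 2*x + 3*y
∂v/∂y = 2*y - 1
∂u/∂y = 3*x
∂v/∂x = 6*x
∂u/∂x ≠ ∂v/∂y and ∂u/∂y ≠ -∂v/∂x; the Cauchy-Riemann equations are not satisfied, so f is not analytic.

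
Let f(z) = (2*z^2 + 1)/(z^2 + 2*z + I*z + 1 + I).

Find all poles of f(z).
The singularities of f are the zeros of the denominator. Factoring,
  z^2 + 2*z + I*z + 1 + I = (z + 1 + I)*(z + 1)
so the candidates are z = -1 - I, z = -1.

Check the numerator P(z) = 2*z^2 + 1 at each one:
  P(-1 - I) = 1 + 4*I ≠ 0, so z = -1 - I is a (simple) pole.
  P(-1) = 3 ≠ 0, so z = -1 is a (simple) pole.

Poles of f: {-1 - I, -1}

Final answer: {-1 - I, -1}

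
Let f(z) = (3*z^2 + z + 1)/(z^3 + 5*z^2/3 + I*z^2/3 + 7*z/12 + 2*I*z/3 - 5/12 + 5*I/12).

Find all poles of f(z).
{-1 - I/2, -1 + I/2, 1/3 - I/3}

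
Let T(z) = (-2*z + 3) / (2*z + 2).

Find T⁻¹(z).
Set w = T(z) = (-2*z + 3) / (2*z + 2) and solve for z:
  w*(2*z + 2) = -2*z + 3
  2*w + z*(2*w + 2) - 3 = 0
  z*(2*w + 2) = 3 - 2*w
  z = (2*w - 3)/(-2*w - 2)
Renaming the variable, T⁻¹(z) = (2*z - 3)/(-2*z - 2) = (-2*z + 3)/(2*z + 2).
(Check: ad - bc = -10 ≠ 0, so T is invertible.)

Final answer: (-2*z + 3)/(2*z + 2)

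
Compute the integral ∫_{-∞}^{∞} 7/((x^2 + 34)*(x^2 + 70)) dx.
pi*(-17*sqrt(70) + 35*sqrt(34))/6120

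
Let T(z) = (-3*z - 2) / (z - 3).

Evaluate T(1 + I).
Substitute z = 1 + I:
  numerator:   -3*(1 + I) - 2 = -5 - 3*I
  denominator: (1 + I) - 3 = -2 + I
T(1 + I) = (-5 - 3*I)/(-2 + I); multiplying numerator and denominator by the conjugate -2 - I gives (7 + 11*I)/5 = 7/5 + 11*I/5

Final answer: 7/5 + 11*I/5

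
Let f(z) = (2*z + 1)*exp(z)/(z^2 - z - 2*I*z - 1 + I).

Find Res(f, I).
Write f(z) = P(z)/Q(z) with P(z) = (2*z + 1)*exp(z) and Q(z) = z^2 - z - 2*I*z - 1 + I.
The denominator factors as Q(z) = (z - I)*(z - 1 - I), so z = I is a simple zero of Q and P is analytic there; z = I is therefore a simple pole and
  Res(f, z₀) = P(z₀)/Q'(z₀).

Q'(z) = 2*z - 1 - 2*I, so Q'(I) = -1.
P(I) = (1 + 2*I)*exp(I).

Res(f, I) = ((1 + 2*I)*exp(I))/(-1) = (-1 - 2*I)*exp(I)

Final answer: (-1 - 2*I)*exp(I)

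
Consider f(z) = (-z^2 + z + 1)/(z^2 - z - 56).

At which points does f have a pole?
The singularities of f are the zeros of the denominator. Factoring,
  z^2 - z - 56 = (z - 8)*(z + 7)
so the candidates are z = 8, z = -7.

Check the numerator P(z) = -z^2 + z + 1 at each one:
  P(8) = -55 ≠ 0, so z = 8 is a (simple) pole.
  P(-7) = -55 ≠ 0, so z = -7 is a (simple) pole.

Poles of f: {-7, 8}

Final answer: {-7, 8}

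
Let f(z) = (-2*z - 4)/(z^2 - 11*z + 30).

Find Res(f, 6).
Write f(z) = P(z)/Q(z) with P(z) = -2*z - 4 and Q(z) = z^2 - 11*z + 30.
The denominator factors as Q(z) = (z - 6)*(z - 5), so z = 6 is a simple zero of Q and P is analytic there; z = 6 is therefore a simple pole and
  Res(f, z₀) = P(z₀)/Q'(z₀).

Q'(z) = 2*z - 11, so Q'(6) = 1.
P(6) = -16.

Res(f, 6) = (-16)/(1) = -16

Final answer: -16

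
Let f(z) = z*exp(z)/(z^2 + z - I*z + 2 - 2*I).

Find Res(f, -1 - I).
Write f(z) = P(z)/Q(z) with P(z) = z*exp(z) and Q(z) = z^2 + z - I*z + 2 - 2*I.
The denominator factors as Q(z) = (z + 1 + I)*(z - 2*I), so z = -1 - I is a simple zero of Q and P is analytic there; z = -1 - I is therefore a simple pole and
  Res(f, z₀) = P(z₀)/Q'(z₀).

Q'(z) = 2*z + 1 - I, so Q'(-1 - I) = -1 - 3*I.
P(-1 - I) = (-1 - I)*exp(-1 - I).

Res(f, -1 - I) = ((-1 - I)*exp(-1 - I))/(-1 - 3*I) = (2/5 - I/5)*exp(-1 - I)

Final answer: (2/5 - I/5)*exp(-1 - I)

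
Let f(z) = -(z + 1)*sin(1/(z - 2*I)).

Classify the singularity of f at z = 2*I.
Let u = z - 2*I. Then
  sin(1/u) = Σ_{k≥0} (-1)^k (1)^(2k+1)/((2k+1)!·u^(2k+1)) = 1/u - 1/(6*u^3) + 1/(120*u^5) + ...
which has infinitely many negative powers of u, so sin(1/(z - 2*I)) has an essential singularity at z = 2*I.
The extra factor z + 1 is a nonzero polynomial; if the product had at most a pole at z = 2*I, dividing by that polynomial would leave sin(1/(z - 2*I)) with at most a pole too — contradiction. (Equivalently, the product's Laurent series still has infinitely many negative powers.)
So the singularity is essential.

Final answer: essential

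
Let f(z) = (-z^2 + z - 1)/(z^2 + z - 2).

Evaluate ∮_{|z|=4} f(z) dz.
4*I*pi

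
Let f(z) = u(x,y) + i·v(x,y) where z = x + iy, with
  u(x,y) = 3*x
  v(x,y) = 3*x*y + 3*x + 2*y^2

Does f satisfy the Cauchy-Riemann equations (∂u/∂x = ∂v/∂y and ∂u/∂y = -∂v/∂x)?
∂u/∂x = 3
∂v/∂y = 3*x + 4*y
∂u/∂y = 0
∂v/∂x = 3*y + 3
∂u/∂x ≠ ∂v/∂y and ∂u/∂y ≠ -∂v/∂x; the Cauchy-Riemann equations are not satisfied, so f is not analytic.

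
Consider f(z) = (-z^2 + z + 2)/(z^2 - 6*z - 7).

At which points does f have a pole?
The singularities of f are the zeros of the denominator. Factoring,
  z^2 - 6*z - 7 = (z - 7)*(z + 1)
so the candidates are z = 7, z = -1.

Check the numerator P(z) = -z^2 + z + 2 at each one:
  P(7) = -40 ≠ 0, so z = 7 is a (simple) pole.
  P(-1) = 0, so the factor (z + 1) cancels and z = -1 is only a removable singularity, not a pole.

Poles of f: {7}

Final answer: {7}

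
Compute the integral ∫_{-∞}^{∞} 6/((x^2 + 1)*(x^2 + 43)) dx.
Let f(z) = 6/((z^2 + 1)*(z^2 + 43)). The denominator has no real zeros and deg Q - deg P = 4 ≥ 2, so the integral of f over the upper semicircle |z| = R tends to 0 as R → ∞. Closing the contour in the upper half-plane,
  ∫_{-∞}^{∞} f(x) dx = 2πi · Σ Res(f, z_k)  over the poles with Im z_k > 0.

Zeros of the denominator: z^2 + 43 = 0 gives z = ±sqrt(43)*I; z^2 + 1 = 0 gives z = ±I.
Upper half-plane: z = I, z = sqrt(43)*I (simple).

Each pole is a simple zero of Q(z) = z^4 + 44*z^2 + 43, so Res(f, z₀) = P(z₀)/Q'(z₀) with P(z) = 6, Q'(z) = 4*z^3 + 88*z:
  Res(f, I) = (6)/(84*I) = -I/14
  Res(f, sqrt(43)*I) = (6)/(-84*sqrt(43)*I) = sqrt(43)*I/602

Sum of residues: I*(-43 + sqrt(43))/602
∫_{-∞}^{∞} f(x) dx = 2πi · (I*(-43 + sqrt(43))/602) = pi*(43 - sqrt(43))/301

Final answer: pi*(43 - sqrt(43))/301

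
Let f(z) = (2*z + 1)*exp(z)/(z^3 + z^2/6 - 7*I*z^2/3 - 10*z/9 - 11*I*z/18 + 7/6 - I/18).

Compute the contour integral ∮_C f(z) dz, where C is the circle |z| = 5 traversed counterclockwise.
By the residue theorem, ∮_C f(z) dz = 2πi · (sum of the residues of f at the poles inside |z| = 5).

The denominator factors as (z - 1/2 - 2*I)*(z - 1/3 + I/3)*(z + 1 - 2*I/3), so the singularities of f are simple poles at z = 1/2 + 2*I, z = 1/3 - I/3, z = -1 + 2*I/3.
  |1/2 + 2*I|² = 17/4 < 25 = 5², so this pole is inside the contour.
  |1/3 - I/3|² = 2/9 < 25 = 5², so this pole is inside the contour.
  |-1 + 2*I/3|² = 13/9 < 25 = 5², so this pole is inside the contour.

With P(z) = (2*z + 1)*exp(z) and Q(z) = z^3 + z^2/6 - 7*I*z^2/3 - 10*z/9 - 11*I*z/18 + 7/6 - I/18, each pole is simple, so Res(f, z₀) = P(z₀)/Q'(z₀) with Q'(z) = 3*z^2 + z/3 - 14*I*z/3 - 10/9 - 11*I/18.
  Res(f, 1/2 + 2*I) = P(1/2 + 2*I)/Q'(1/2 + 2*I) = ((2 + 4*I)*exp(1/2 + 2*I))/(-103/36 + 67*I/18) = (2376/5713 - 4896*I/5713)*exp(1/2 + 2*I)
  Res(f, 1/3 - I/3) = P(1/3 - I/3)/Q'(1/3 - I/3) = ((5/3 - 2*I/3)*exp(1/3 - I/3))/(-23/9 - 53*I/18) = (-744/4925 + 2142*I/4925)*exp(1/3 - I/3)
  Res(f, -1 + 2*I/3) = P(-1 + 2*I/3)/Q'(-1 + 2*I/3) = ((-1 + 4*I/3)*exp(-1 + 2*I/3))/(10/3 + 5*I/18) = (-192/725 + 306*I/725)*exp(-1 + 2*I/3)

Sum of residues inside C: (-192/725 + 306*I/725)*exp(-1 + 2*I/3) + (-744/4925 + 2142*I/4925)*exp(1/3 - I/3) + (2376/5713 - 4896*I/5713)*exp(1/2 + 2*I)
∮_C f(z) dz = 2πi · ((-192/725 + 306*I/725)*exp(-1 + 2*I/3) + (-744/4925 + 2142*I/4925)*exp(1/3 - I/3) + (2376/5713 - 4896*I/5713)*exp(1/2 + 2*I)) = pi*(-612/725 - 384*I/725)*exp(-1 + 2*I/3) + pi*(-4284/4925 - 1488*I/4925)*exp(1/3 - I/3) + pi*(9792/5713 + 4752*I/5713)*exp(1/2 + 2*I)

Final answer: pi*(-612/725 - 384*I/725)*exp(-1 + 2*I/3) + pi*(-4284/4925 - 1488*I/4925)*exp(1/3 - I/3) + pi*(9792/5713 + 4752*I/5713)*exp(1/2 + 2*I)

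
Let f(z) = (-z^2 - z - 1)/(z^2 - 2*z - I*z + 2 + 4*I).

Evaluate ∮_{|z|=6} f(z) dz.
pi*(2 - 6*I)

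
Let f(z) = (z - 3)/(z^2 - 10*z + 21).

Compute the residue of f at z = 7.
1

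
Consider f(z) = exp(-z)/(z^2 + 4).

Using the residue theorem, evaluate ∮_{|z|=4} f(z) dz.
By the residue theorem, ∮_C f(z) dz = 2πi · (sum of the residues of f at the poles inside |z| = 4).

The denominator factors as (z + 2*I)*(z - 2*I), so the singularities of f are simple poles at z = -2*I, z = 2*I.
  |-2*I|² = 4 < 16 = 4², so this pole is inside the contour.
  |2*I|² = 4 < 16 = 4², so this pole is inside the contour.

With P(z) = exp(-z) and Q(z) = z^2 + 4, each pole is simple, so Res(f, z₀) = P(z₀)/Q'(z₀) with Q'(z) = 2*z.
  Res(f, -2*I) = P(-2*I)/Q'(-2*I) = (exp(2*I))/(-4*I) = I*exp(2*I)/4
  Res(f, 2*I) = P(2*I)/Q'(2*I) = (exp(-2*I))/(4*I) = -I*exp(-2*I)/4

Sum of residues inside C: I*exp(2*I)/4 - I*exp(-2*I)/4
∮_C f(z) dz = 2πi · (I*exp(2*I)/4 - I*exp(-2*I)/4) = pi*exp(-2*I)/2 - pi*exp(2*I)/2

Final answer: pi*exp(-2*I)/2 - pi*exp(2*I)/2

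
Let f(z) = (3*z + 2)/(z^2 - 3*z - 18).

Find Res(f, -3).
7/9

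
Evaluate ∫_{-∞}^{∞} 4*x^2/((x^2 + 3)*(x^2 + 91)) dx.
Let f(z) = 4*z^2/((z^2 + 3)*(z^2 + 91)). The denominator has no real zeros and deg Q - deg P = 2 ≥ 2, so the integral of f over the upper semicircle |z| = R tends to 0 as R → ∞. Closing the contour in the upper half-plane,
  ∫_{-∞}^{∞} f(x) dx = 2πi · Σ Res(f, z_k)  over the poles with Im z_k > 0.

Zeros of the denominator: z^2 + 91 = 0 gives z = ±sqrt(91)*I; z^2 + 3 = 0 gives z = ±sqrt(3)*I.
Upper half-plane: z = sqrt(3)*I, z = sqrt(91)*I (simple).

Each pole is a simple zero of Q(z) = z^4 + 94*z^2 + 273, so Res(f, z₀) = P(z₀)/Q'(z₀) with P(z) = 4*z^2, Q'(z) = 4*z^3 + 188*z:
  Res(f, sqrt(3)*I) = (-12)/(176*sqrt(3)*I) = sqrt(3)*I/44
  Res(f, sqrt(91)*I) = (-364)/(-176*sqrt(91)*I) = -sqrt(91)*I/44

Sum of residues: I*(-sqrt(91) + sqrt(3))/44
∫_{-∞}^{∞} f(x) dx = 2πi · (I*(-sqrt(91) + sqrt(3))/44) = pi*(-sqrt(3) + sqrt(91))/22

Final answer: pi*(-sqrt(3) + sqrt(91))/22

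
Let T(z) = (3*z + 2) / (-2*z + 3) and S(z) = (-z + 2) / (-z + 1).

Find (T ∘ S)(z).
(5*z - 8)/(z + 1)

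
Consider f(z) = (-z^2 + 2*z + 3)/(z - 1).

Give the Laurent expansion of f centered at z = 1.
Put w = z - (1), i.e. z = w + 1. The denominator is w, so it suffices to rewrite the numerator in powers of w.

P(z) = -z^2 + 2*z + 3
P(w + 1) = 4 - w^2

Dividing each term by w:
  f = 4/w - w

Substituting back w = z - 1:
  f(z) = 4/(z - 1) - (z - 1)

The series is finite because the numerator is a polynomial; the negative powers form the principal part, and the coefficient of 1/(z - 1) gives Res(f, 1) = 4.

Final answer: 4/(z - 1) - (z - 1)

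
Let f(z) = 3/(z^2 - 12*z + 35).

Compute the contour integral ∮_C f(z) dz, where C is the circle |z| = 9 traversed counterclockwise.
By the residue theorem, ∮_C f(z) dz = 2πi · (sum of the residues of f at the poles inside |z| = 9).

The denominator factors as (z - 5)*(z - 7), so the singularities of f are simple poles at z = 5, z = 7.
  |5|² = 25 < 81 = 9², so this pole is inside the contour.
  |7|² = 49 < 81 = 9², so this pole is inside the contour.

With P(z) = 3 and Q(z) = z^2 - 12*z + 35, each pole is simple, so Res(f, z₀) = P(z₀)/Q'(z₀) with Q'(z) = 2*z - 12.
  Res(f, 5) = P(5)/Q'(5) = (3)/(-2) = -3/2
  Res(f, 7) = P(7)/Q'(7) = (3)/(2) = 3/2

Sum of residues inside C: 0
∮_C f(z) dz = 2πi · (0) = 0

Final answer: 0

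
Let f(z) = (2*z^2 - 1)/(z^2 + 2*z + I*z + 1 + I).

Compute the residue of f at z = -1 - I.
-4 - I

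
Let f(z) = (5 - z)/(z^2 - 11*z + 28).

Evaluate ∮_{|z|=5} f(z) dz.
By the residue theorem, ∮_C f(z) dz = 2πi · (sum of the residues of f at the poles inside |z| = 5).

The denominator factors as (z - 7)*(z - 4), so the singularities of f are simple poles at z = 7, z = 4.
  |7|² = 49 > 25 = 5², so this pole is outside the contour.
  |4|² = 16 < 25 = 5², so this pole is inside the contour.

With P(z) = 5 - z and Q(z) = z^2 - 11*z + 28, each pole is simple, so Res(f, z₀) = P(z₀)/Q'(z₀) with Q'(z) = 2*z - 11.
  Res(f, 4) = P(4)/Q'(4) = (1)/(-3) = -1/3

∮_C f(z) dz = 2πi · (-1/3) = -2*I*pi/3

Final answer: -2*I*pi/3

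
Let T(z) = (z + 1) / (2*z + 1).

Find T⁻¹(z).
Set w = T(z) = (z + 1) / (2*z + 1) and solve for z:
  w*(2*z + 1) = z + 1
  w + z*(2*w - 1) - 1 = 0
  z*(2*w - 1) = 1 - w
  z = (w - 1)/(1 - 2*w)
Renaming the variable, T⁻¹(z) = (z - 1)/(-2*z + 1) = (-z + 1)/(2*z - 1).
(Check: ad - bc = -1 ≠ 0, so T is invertible.)

Final answer: (-z + 1)/(2*z - 1)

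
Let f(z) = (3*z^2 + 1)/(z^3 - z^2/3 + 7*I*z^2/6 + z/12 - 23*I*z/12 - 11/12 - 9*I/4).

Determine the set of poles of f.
The singularities of f are the zeros of the denominator. Factoring,
  z^3 - z^2/3 + 7*I*z^2/6 + z/12 - 23*I*z/12 - 11/12 - 9*I/4 = (z - 3/2 - I/2)*(z + 2/3 - I/3)*(z + 1/2 + 2*I)
so the candidates are z = 3/2 + I/2, z = -2/3 + I/3, z = -1/2 - 2*I.

Check the numerator P(z) = 3*z^2 + 1 at each one:
  P(3/2 + I/2) = 7 + 9*I/2 ≠ 0, so z = 3/2 + I/2 is a (simple) pole.
  P(-2/3 + I/3) = 2 - 4*I/3 ≠ 0, so z = -2/3 + I/3 is a (simple) pole.
  P(-1/2 - 2*I) = -41/4 + 6*I ≠ 0, so z = -1/2 - 2*I is a (simple) pole.

Poles of f: {-2/3 + I/3, -1/2 - 2*I, 3/2 + I/2}

Final answer: {-2/3 + I/3, -1/2 - 2*I, 3/2 + I/2}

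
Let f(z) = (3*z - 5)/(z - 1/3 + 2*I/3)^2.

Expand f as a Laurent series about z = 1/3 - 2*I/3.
(-4 - 2*I)/(z - 1/3 + 2*I/3)^2 + 3/(z - 1/3 + 2*I/3)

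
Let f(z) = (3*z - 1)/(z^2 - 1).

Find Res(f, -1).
Write f(z) = P(z)/Q(z) with P(z) = 3*z - 1 and Q(z) = z^2 - 1.
The denominator factors as Q(z) = (z - 1)*(z + 1), so z = -1 is a simple zero of Q and P is analytic there; z = -1 is therefore a simple pole and
  Res(f, z₀) = P(z₀)/Q'(z₀).

Q'(z) = 2*z, so Q'(-1) = -2.
P(-1) = -4.

Res(f, -1) = (-4)/(-2) = 2

Final answer: 2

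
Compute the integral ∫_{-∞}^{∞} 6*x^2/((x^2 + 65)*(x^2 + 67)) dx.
3*pi*(-sqrt(65) + sqrt(67))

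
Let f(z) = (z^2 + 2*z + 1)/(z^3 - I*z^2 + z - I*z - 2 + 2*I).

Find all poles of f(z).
{-1 - I, 2*I, 1}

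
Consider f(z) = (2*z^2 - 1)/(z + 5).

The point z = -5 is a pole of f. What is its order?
Factor the denominator:
  z + 5 = (z + 5)

The numerator P(z) = 2*z^2 - 1 has P(-5) = 49 ≠ 0, so no factor of (z + 5) cancels.
Near z = -5 we can therefore write f(z) = g(z)/(z + 5) with g analytic at -5 and g(-5) ≠ 0 (g is just the numerator).

Hence z = -5 is a pole of order 1.

Final answer: 1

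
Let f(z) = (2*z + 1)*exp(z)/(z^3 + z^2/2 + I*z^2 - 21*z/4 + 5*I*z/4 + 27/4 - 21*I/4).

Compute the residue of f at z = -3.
Write f(z) = P(z)/Q(z) with P(z) = (2*z + 1)*exp(z) and Q(z) = z^3 + z^2/2 + I*z^2 - 21*z/4 + 5*I*z/4 + 27/4 - 21*I/4.
The denominator factors as Q(z) = (z - 3/2 - I/2)*(z + 3)*(z - 1 + 3*I/2), so z = -3 is a simple zero of Q and P is analytic there; z = -3 is therefore a simple pole and
  Res(f, z₀) = P(z₀)/Q'(z₀).

Q'(z) = 3*z^2 + z + 2*I*z - 21/4 + 5*I/4, so Q'(-3) = 75/4 - 19*I/4.
P(-3) = -5*exp(-3).

Res(f, -3) = (-5*exp(-3))/(75/4 - 19*I/4) = (-750/2993 - 190*I/2993)*exp(-3)

Final answer: (-750/2993 - 190*I/2993)*exp(-3)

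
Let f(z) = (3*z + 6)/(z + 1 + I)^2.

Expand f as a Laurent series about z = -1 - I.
Put w = z - (-1 - I), i.e. z = w - 1 - I. The denominator is w^2, so it suffices to rewrite the numerator in powers of w.

P(z) = 3*z + 6
P(w - 1 - I) = 3 - 3*I + 3*w

Dividing each term by w^2:
  f = (3 - 3*I)/w^2 + 3/w

Substituting back w = z + 1 + I:
  f(z) = (3 - 3*I)/(z + 1 + I)^2 + 3/(z + 1 + I)

The series is finite because the numerator is a polynomial; the negative powers form the principal part, and the coefficient of 1/(z + 1 + I) gives Res(f, -1 - I) = 3.

Final answer: (3 - 3*I)/(z + 1 + I)^2 + 3/(z + 1 + I)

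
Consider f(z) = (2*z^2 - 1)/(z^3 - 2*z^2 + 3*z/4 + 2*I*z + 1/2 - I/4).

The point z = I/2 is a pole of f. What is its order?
Factor the denominator:
  z^3 - 2*z^2 + 3*z/4 + 2*I*z + 1/2 - I/4 = (z - I/2)^2*(z - 2 + I)

The numerator P(z) = 2*z^2 - 1 has P(I/2) = -3/2 ≠ 0, so no factor of (z - I/2) cancels.
Near z = I/2 we can therefore write f(z) = g(z)/(z - I/2)^2 with g analytic at I/2 and g(I/2) ≠ 0 (g is the numerator divided by the remaining denominator factors).

Hence z = I/2 is a pole of order 2.

Final answer: 2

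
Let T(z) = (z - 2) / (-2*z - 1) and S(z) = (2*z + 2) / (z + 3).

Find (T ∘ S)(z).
4/(5*z + 7)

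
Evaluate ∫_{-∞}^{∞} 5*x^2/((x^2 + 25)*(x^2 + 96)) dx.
Let f(z) = 5*z^2/((z^2 + 25)*(z^2 + 96)). The denominator has no real zeros and deg Q - deg P = 2 ≥ 2, so the integral of f over the upper semicircle |z| = R tends to 0 as R → ∞. Closing the contour in the upper half-plane,
  ∫_{-∞}^{∞} f(x) dx = 2πi · Σ Res(f, z_k)  over the poles with Im z_k > 0.

Zeros of the denominator: z^2 + 25 = 0 gives z = ±5*I; z^2 + 96 = 0 gives z = ±4*sqrt(6)*I.
Upper half-plane: z = 5*I, z = 4*sqrt(6)*I (simple).

Each pole is a simple zero of Q(z) = z^4 + 121*z^2 + 2400, so Res(f, z₀) = P(z₀)/Q'(z₀) with P(z) = 5*z^2, Q'(z) = 4*z^3 + 242*z:
  Res(f, 5*I) = (-125)/(710*I) = 25*I/142
  Res(f, 4*sqrt(6)*I) = (-480)/(-568*sqrt(6)*I) = -10*sqrt(6)*I/71

Sum of residues: 5*I*(5 - 4*sqrt(6))/142
∫_{-∞}^{∞} f(x) dx = 2πi · (5*I*(5 - 4*sqrt(6))/142) = 5*pi*(-5 + 4*sqrt(6))/71

Final answer: 5*pi*(-5 + 4*sqrt(6))/71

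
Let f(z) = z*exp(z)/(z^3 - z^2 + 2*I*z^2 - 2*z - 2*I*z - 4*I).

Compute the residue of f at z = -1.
Write f(z) = P(z)/Q(z) with P(z) = z*exp(z) and Q(z) = z^3 - z^2 + 2*I*z^2 - 2*z - 2*I*z - 4*I.
The denominator factors as Q(z) = (z - 2)*(z + 1)*(z + 2*I), so z = -1 is a simple zero of Q and P is analytic there; z = -1 is therefore a simple pole and
  Res(f, z₀) = P(z₀)/Q'(z₀).

Q'(z) = 3*z^2 - 2*z + 4*I*z - 2 - 2*I, so Q'(-1) = 3 - 6*I.
P(-1) = -exp(-1).

Res(f, -1) = (-exp(-1))/(3 - 6*I) = (-1/15 - 2*I/15)*exp(-1)

Final answer: (-1/15 - 2*I/15)*exp(-1)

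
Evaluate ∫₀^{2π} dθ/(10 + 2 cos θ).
sqrt(6)*pi/12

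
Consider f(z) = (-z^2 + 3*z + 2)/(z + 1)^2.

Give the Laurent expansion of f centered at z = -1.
Put w = z - (-1), i.e. z = w - 1. The denominator is w^2, so it suffices to rewrite the numerator in powers of w.

P(z) = -z^2 + 3*z + 2
P(w - 1) = -2 + 5*w - w^2

Dividing each term by w^2:
  f = -2/w^2 + 5/w - 1

Substituting back w = z + 1:
  f(z) = -2/(z + 1)^2 + 5/(z + 1) - 1

The series is finite because the numerator is a polynomial; the negative powers form the principal part, and the coefficient of 1/(z + 1) gives Res(f, -1) = 5.

Final answer: -2/(z + 1)^2 + 5/(z + 1) - 1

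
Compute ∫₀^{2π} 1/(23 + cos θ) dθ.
sqrt(33)*pi/66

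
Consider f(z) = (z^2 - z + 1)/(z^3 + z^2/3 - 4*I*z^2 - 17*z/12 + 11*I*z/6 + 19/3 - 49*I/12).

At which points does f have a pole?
The singularities of f are the zeros of the denominator. Factoring,
  z^3 + z^2/3 - 4*I*z^2 - 17*z/12 + 11*I*z/6 + 19/3 - 49*I/12 = (z + 1/2 - 3*I)*(z - 2/3 + I)*(z + 1/2 - 2*I)
so the candidates are z = -1/2 + 3*I, z = 2/3 - I, z = -1/2 + 2*I.

Check the numerator P(z) = z^2 - z + 1 at each one:
  P(-1/2 + 3*I) = -29/4 - 6*I ≠ 0, so z = -1/2 + 3*I is a (simple) pole.
  P(2/3 - I) = -2/9 - I/3 ≠ 0, so z = 2/3 - I is a (simple) pole.
  P(-1/2 + 2*I) = -9/4 - 4*I ≠ 0, so z = -1/2 + 2*I is a (simple) pole.

Poles of f: {-1/2 + 2*I, -1/2 + 3*I, 2/3 - I}

Final answer: {-1/2 + 2*I, -1/2 + 3*I, 2/3 - I}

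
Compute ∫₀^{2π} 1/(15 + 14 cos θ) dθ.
Let J = ∫₀^{2π} dθ/(15 + 14 cos θ).
Put z = e^{iθ}: then cos θ = (z + 1/z)/2, dθ = dz/(iz), and z runs once counterclockwise around |z| = 1:
  J = ∮_{|z|=1} 1/(15 + 14*(z + 1/z)/2) · dz/(iz) = (2/i) ∮_{|z|=1} dz/(14*z^2 + 30*z + 14).
The roots of 14*z^2 + 30*z + 14 are z = (-15 ± sqrt(15^2 - 14^2))/14, with sqrt(29) = sqrt(29); their product is 1, so only z₊ = -15/14 + sqrt(29)/14 lies inside the unit circle (z₋ = -15/14 - sqrt(29)/14 lies outside).
z₊ is a simple zero of q(z) = 14*z^2 + 30*z + 14, so Res(1/q, z₊) = 1/q'(z₊) with q'(z) = 28*z + 30; and q'(z₊) = 14*(z₊ - z₋) = 2*sqrt(29).
Therefore J = (2/i) · 2πi · 1/(2*sqrt(29)) = 2*pi/(sqrt(29)) = 2*sqrt(29)*pi/29

Final answer: 2*sqrt(29)*pi/29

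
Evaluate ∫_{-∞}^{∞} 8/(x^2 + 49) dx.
Let f(z) = 8/(z^2 + 49). The denominator has no real zeros and deg Q - deg P = 2 ≥ 2, so the integral of f over the upper semicircle |z| = R tends to 0 as R → ∞. Closing the contour in the upper half-plane,
  ∫_{-∞}^{∞} f(x) dx = 2πi · Σ Res(f, z_k)  over the poles with Im z_k > 0.

Zeros of the denominator: z^2 + 49 = 0 gives z = ±7*I.
Upper half-plane: z = 7*I (simple).

Each pole is a simple zero of Q(z) = z^2 + 49, so Res(f, z₀) = P(z₀)/Q'(z₀) with P(z) = 8, Q'(z) = 2*z:
  Res(f, 7*I) = (8)/(14*I) = -4*I/7

∫_{-∞}^{∞} f(x) dx = 2πi · (-4*I/7) = 8*pi/7

Final answer: 8*pi/7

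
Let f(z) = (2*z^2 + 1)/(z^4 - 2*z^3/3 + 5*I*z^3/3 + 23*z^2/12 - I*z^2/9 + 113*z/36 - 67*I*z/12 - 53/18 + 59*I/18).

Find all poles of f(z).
The singularities of f are the zeros of the denominator. Factoring,
  z^4 - 2*z^3/3 + 5*I*z^3/3 + 23*z^2/12 - I*z^2/9 + 113*z/36 - 67*I*z/12 - 53/18 + 59*I/18 = (z - 2/3)*(z + 3/2 - I/3)*(z - 1/2 + 3*I)*(z - 1 - I)
so the candidates are z = 2/3, z = -3/2 + I/3, z = 1/2 - 3*I, z = 1 + I.

Check the numerator P(z) = 2*z^2 + 1 at each one:
  P(2/3) = 17/9 ≠ 0, so z = 2/3 is a (simple) pole.
  P(-3/2 + I/3) = 95/18 - 2*I ≠ 0, so z = -3/2 + I/3 is a (simple) pole.
  P(1/2 - 3*I) = -33/2 - 6*I ≠ 0, so z = 1/2 - 3*I is a (simple) pole.
  P(1 + I) = 1 + 4*I ≠ 0, so z = 1 + I is a (simple) pole.

Poles of f: {-3/2 + I/3, 1/2 - 3*I, 2/3, 1 + I}

Final answer: {-3/2 + I/3, 1/2 - 3*I, 2/3, 1 + I}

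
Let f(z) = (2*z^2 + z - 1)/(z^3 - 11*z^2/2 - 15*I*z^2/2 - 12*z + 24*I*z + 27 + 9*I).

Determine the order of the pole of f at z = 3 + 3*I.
Factor the denominator:
  z^3 - 11*z^2/2 - 15*I*z^2/2 - 12*z + 24*I*z + 27 + 9*I = (z - 3 - 3*I)^2*(z + 1/2 - 3*I/2)

The numerator P(z) = 2*z^2 + z - 1 has P(3 + 3*I) = 2 + 39*I ≠ 0, so no factor of (z - 3 - 3*I) cancels.
Near z = 3 + 3*I we can therefore write f(z) = g(z)/(z - 3 - 3*I)^2 with g analytic at 3 + 3*I and g(3 + 3*I) ≠ 0 (g is the numerator divided by the remaining denominator factors).

Hence z = 3 + 3*I is a pole of order 2.

Final answer: 2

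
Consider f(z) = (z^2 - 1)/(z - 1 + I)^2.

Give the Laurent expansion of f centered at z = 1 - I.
(-1 - 2*I)/(z - 1 + I)^2 + (2 - 2*I)/(z - 1 + I) + 1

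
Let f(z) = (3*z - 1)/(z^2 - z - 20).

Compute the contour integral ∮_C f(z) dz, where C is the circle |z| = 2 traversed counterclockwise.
By the residue theorem, ∮_C f(z) dz = 2πi · (sum of the residues of f at the poles inside |z| = 2).

The denominator factors as (z - 5)*(z + 4), so the singularities of f are simple poles at z = 5, z = -4.
  |5|² = 25 > 4 = 2², so this pole is outside the contour.
  |-4|² = 16 > 4 = 2², so this pole is outside the contour.

No pole lies inside the contour, so f is analytic on and inside C and the integral is 0 (Cauchy's theorem).

Final answer: 0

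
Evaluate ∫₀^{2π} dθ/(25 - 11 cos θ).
Call the integral J. The integrand is 2π-periodic and we integrate over a full period, so shifting θ does not change the value (θ → θ + π flips the sign of the trig term). Hence
  J = ∫₀^{2π} dθ/(25 + 11 cos θ).
Put z = e^{iθ}: then cos θ = (z + 1/z)/2, dθ = dz/(iz), and z runs once counterclockwise around |z| = 1:
  J = ∮_{|z|=1} 1/(25 + 11*(z + 1/z)/2) · dz/(iz) = (2/i) ∮_{|z|=1} dz/(11*z^2 + 50*z + 11).
The roots of 11*z^2 + 50*z + 11 are z = (-25 ± sqrt(25^2 - 11^2))/11, with sqrt(504) = 6*sqrt(14); their product is 1, so only z₊ = -25/11 + 6*sqrt(14)/11 lies inside the unit circle (z₋ = -25/11 - 6*sqrt(14)/11 lies outside).
z₊ is a simple zero of q(z) = 11*z^2 + 50*z + 11, so Res(1/q, z₊) = 1/q'(z₊) with q'(z) = 22*z + 50; and q'(z₊) = 11*(z₊ - z₋) = 12*sqrt(14).
Therefore J = (2/i) · 2πi · 1/(12*sqrt(14)) = 2*pi/(6*sqrt(14)) = sqrt(14)*pi/42

Final answer: sqrt(14)*pi/42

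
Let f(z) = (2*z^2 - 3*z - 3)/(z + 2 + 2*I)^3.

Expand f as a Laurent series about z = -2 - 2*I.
Put w = z - (-2 - 2*I), i.e. z = w - 2 - 2*I. The denominator is w^3, so it suffices to rewrite the numerator in powers of w.

P(z) = 2*z^2 - 3*z - 3
P(w - 2 - 2*I) = 3 + 22*I + (-11 - 8*I)*w + 2*w^2

Dividing each term by w^3:
  f = (3 + 22*I)/w^3 + (-11 - 8*I)/w^2 + 2/w

Substituting back w = z + 2 + 2*I:
  f(z) = (3 + 22*I)/(z + 2 + 2*I)^3 + (-11 - 8*I)/(z + 2 + 2*I)^2 + 2/(z + 2 + 2*I)

The series is finite because the numerator is a polynomial; the negative powers form the principal part, and the coefficient of 1/(z + 2 + 2*I) gives Res(f, -2 - 2*I) = 2.

Final answer: (3 + 22*I)/(z + 2 + 2*I)^3 + (-11 - 8*I)/(z + 2 + 2*I)^2 + 2/(z + 2 + 2*I)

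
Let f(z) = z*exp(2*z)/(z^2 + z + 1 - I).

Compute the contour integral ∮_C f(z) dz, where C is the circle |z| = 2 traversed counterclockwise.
By the residue theorem, ∮_C f(z) dz = 2πi · (sum of the residues of f at the poles inside |z| = 2).

The denominator factors as (z + 1 + I)*(z - I), so the singularities of f are simple poles at z = -1 - I, z = I.
  |-1 - I|² = 2 < 4 = 2², so this pole is inside the contour.
  |I|² = 1 < 4 = 2², so this pole is inside the contour.

With P(z) = z*exp(2*z) and Q(z) = z^2 + z + 1 - I, each pole is simple, so Res(f, z₀) = P(z₀)/Q'(z₀) with Q'(z) = 2*z + 1.
  Res(f, -1 - I) = P(-1 - I)/Q'(-1 - I) = ((-1 - I)*exp(-2 - 2*I))/(-1 - 2*I) = (3/5 - I/5)*exp(-2 - 2*I)
  Res(f, I) = P(I)/Q'(I) = (I*exp(2*I))/(1 + 2*I) = (2/5 + I/5)*exp(2*I)

Sum of residues inside C: (3/5 - I/5)*exp(-2 - 2*I) + (2/5 + I/5)*exp(2*I)
∮_C f(z) dz = 2πi · ((3/5 - I/5)*exp(-2 - 2*I) + (2/5 + I/5)*exp(2*I)) = pi*(-2/5 + 4*I/5)*exp(2*I) + pi*(2/5 + 6*I/5)*exp(-2 - 2*I)

Final answer: pi*(-2/5 + 4*I/5)*exp(2*I) + pi*(2/5 + 6*I/5)*exp(-2 - 2*I)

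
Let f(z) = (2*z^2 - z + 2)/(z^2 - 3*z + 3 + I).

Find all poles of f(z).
{1 + I, 2 - I}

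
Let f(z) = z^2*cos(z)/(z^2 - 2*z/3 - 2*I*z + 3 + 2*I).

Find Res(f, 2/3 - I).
Write f(z) = P(z)/Q(z) with P(z) = z^2*cos(z) and Q(z) = z^2 - 2*z/3 - 2*I*z + 3 + 2*I.
The denominator factors as Q(z) = (z - 2/3 + I)*(z - 3*I), so z = 2/3 - I is a simple zero of Q and P is analytic there; z = 2/3 - I is therefore a simple pole and
  Res(f, z₀) = P(z₀)/Q'(z₀).

Q'(z) = 2*z - 2/3 - 2*I, so Q'(2/3 - I) = 2/3 - 4*I.
P(2/3 - I) = (-5/9 - 4*I/3)*cos(2/3 - I).

Res(f, 2/3 - I) = ((-5/9 - 4*I/3)*cos(2/3 - I))/(2/3 - 4*I) = (67/222 - 7*I/37)*cos(2/3 - I)

Final answer: (67/222 - 7*I/37)*cos(2/3 - I)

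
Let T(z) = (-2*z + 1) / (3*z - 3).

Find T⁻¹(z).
Set w = T(z) = (-2*z + 1) / (3*z - 3) and solve for z:
  w*(3*z - 3) = -2*z + 1
  -3*w + z*(3*w + 2) - 1 = 0
  z*(3*w + 2) = 3*w + 1
  z = (-3*w - 1)/(-3*w - 2)
Renaming the variable, T⁻¹(z) = (-3*z - 1)/(-3*z - 2) = (3*z + 1)/(3*z + 2).
(Check: ad - bc = 3 ≠ 0, so T is invertible.)

Final answer: (3*z + 1)/(3*z + 2)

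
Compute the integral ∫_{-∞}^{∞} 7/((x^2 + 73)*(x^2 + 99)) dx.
Let f(z) = 7/((z^2 + 73)*(z^2 + 99)). The denominator has no real zeros and deg Q - deg P = 4 ≥ 2, so the integral of f over the upper semicircle |z| = R tends to 0 as R → ∞. Closing the contour in the upper half-plane,
  ∫_{-∞}^{∞} f(x) dx = 2πi · Σ Res(f, z_k)  over the poles with Im z_k > 0.

Zeros of the denominator: z^2 + 99 = 0 gives z = ±3*sqrt(11)*I; z^2 + 73 = 0 gives z = ±sqrt(73)*I.
Upper half-plane: z = 3*sqrt(11)*I, z = sqrt(73)*I (simple).

Each pole is a simple zero of Q(z) = z^4 + 172*z^2 + 7227, so Res(f, z₀) = P(z₀)/Q'(z₀) with P(z) = 7, Q'(z) = 4*z^3 + 344*z:
  Res(f, 3*sqrt(11)*I) = (7)/(-156*sqrt(11)*I) = 7*sqrt(11)*I/1716
  Res(f, sqrt(73)*I) = (7)/(52*sqrt(73)*I) = -7*sqrt(73)*I/3796

Sum of residues: 7*I*(-33*sqrt(73) + 73*sqrt(11))/125268
∫_{-∞}^{∞} f(x) dx = 2πi · (7*I*(-33*sqrt(73) + 73*sqrt(11))/125268) = 7*pi*(-73*sqrt(11) + 33*sqrt(73))/62634

Final answer: 7*pi*(-73*sqrt(11) + 33*sqrt(73))/62634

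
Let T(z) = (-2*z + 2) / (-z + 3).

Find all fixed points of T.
T(z) = z means -2*z + 2 = z*(-z + 3), i.e.
  -z^2 + 5*z - 2 = 0.
Discriminant: (5)^2 - 4*(-1)*(-2) = 17, so the roots are real.
  z = (-5 ± sqrt(17))/(2*(-1))
Fixed points: {5/2 - sqrt(17)/2, sqrt(17)/2 + 5/2}

Final answer: {5/2 - sqrt(17)/2, sqrt(17)/2 + 5/2}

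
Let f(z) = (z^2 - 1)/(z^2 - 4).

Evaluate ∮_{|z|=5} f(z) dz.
By the residue theorem, ∮_C f(z) dz = 2πi · (sum of the residues of f at the poles inside |z| = 5).

The denominator factors as (z - 2)*(z + 2), so the singularities of f are simple poles at z = 2, z = -2.
  |2|² = 4 < 25 = 5², so this pole is inside the contour.
  |-2|² = 4 < 25 = 5², so this pole is inside the contour.

With P(z) = z^2 - 1 and Q(z) = z^2 - 4, each pole is simple, so Res(f, z₀) = P(z₀)/Q'(z₀) with Q'(z) = 2*z.
  Res(f, 2) = P(2)/Q'(2) = (3)/(4) = 3/4
  Res(f, -2) = P(-2)/Q'(-2) = (3)/(-4) = -3/4

Sum of residues inside C: 0
∮_C f(z) dz = 2πi · (0) = 0

Final answer: 0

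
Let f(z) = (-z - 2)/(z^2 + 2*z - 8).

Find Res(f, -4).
-1/3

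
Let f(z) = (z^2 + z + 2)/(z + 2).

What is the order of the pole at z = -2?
Factor the denominator:
  z + 2 = (z + 2)

The numerator P(z) = z^2 + z + 2 has P(-2) = 4 ≠ 0, so no factor of (z + 2) cancels.
Near z = -2 we can therefore write f(z) = g(z)/(z + 2) with g analytic at -2 and g(-2) ≠ 0 (g is just the numerator).

Hence z = -2 is a pole of order 1.

Final answer: 1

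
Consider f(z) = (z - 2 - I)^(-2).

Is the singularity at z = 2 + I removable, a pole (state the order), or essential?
Write f(z) = g(z)/(z - 2 - I)^2 with g(z) = 1.
g is entire and g(2 + I) = 1 ≠ 0, so no factor of (z - 2 - I) cancels: the Laurent expansion of f about z = 2 + I starts at the power -2, i.e. lim_{z→z₀} (z - z₀)^2 f(z) = 1 is finite and nonzero.
So z = 2 + I is a pole of order 2.

Final answer: pole of order 2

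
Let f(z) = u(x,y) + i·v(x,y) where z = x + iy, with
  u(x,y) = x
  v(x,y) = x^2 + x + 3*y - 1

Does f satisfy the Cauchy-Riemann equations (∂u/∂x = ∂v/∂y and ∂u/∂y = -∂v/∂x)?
∂u/∂x = 1
∂v/∂y = 3
∂u/∂y = 0
∂v/∂x = 2*x + 1
∂u/∂x ≠ ∂v/∂y and ∂u/∂y ≠ -∂v/∂x; the Cauchy-Riemann equations are not satisfied, so f is not analytic.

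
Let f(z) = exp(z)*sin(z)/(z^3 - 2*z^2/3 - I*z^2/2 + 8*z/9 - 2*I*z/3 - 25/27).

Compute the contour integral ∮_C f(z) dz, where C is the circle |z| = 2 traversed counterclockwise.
By the residue theorem, ∮_C f(z) dz = 2πi · (sum of the residues of f at the poles inside |z| = 2).

The denominator factors as (z + 1/3 + I)*(z - 1/3 - I)*(z - 2/3 - I/2), so the singularities of f are simple poles at z = -1/3 - I, z = 1/3 + I, z = 2/3 + I/2.
  |-1/3 - I|² = 10/9 < 4 = 2², so this pole is inside the contour.
  |1/3 + I|² = 10/9 < 4 = 2², so this pole is inside the contour.
  |2/3 + I/2|² = 25/36 < 4 = 2², so this pole is inside the contour.

With P(z) = exp(z)*sin(z) and Q(z) = z^3 - 2*z^2/3 - I*z^2/2 + 8*z/9 - 2*I*z/3 - 25/27, each pole is simple, so Res(f, z₀) = P(z₀)/Q'(z₀) with Q'(z) = 3*z^2 - 4*z/3 - I*z + 8/9 - 2*I/3.
  Res(f, -1/3 - I) = P(-1/3 - I)/Q'(-1/3 - I) = (-exp(-1/3 - I)*sin(1/3 + I))/(-7/3 + 3*I) = (21/130 + 27*I/130)*exp(-1/3 - I)*sin(1/3 + I)
  Res(f, 1/3 + I) = P(1/3 + I)/Q'(1/3 + I) = (exp(1/3 + I)*sin(1/3 + I))/(-11/9 - I/3) = (-99/130 + 27*I/130)*exp(1/3 + I)*sin(1/3 + I)
  Res(f, 2/3 + I/2) = P(2/3 + I/2)/Q'(2/3 + I/2) = (exp(2/3 + I/2)*sin(2/3 + I/2))/(13/12) = 12*exp(2/3 + I/2)*sin(2/3 + I/2)/13

Sum of residues inside C: (-99/130 + 27*I/130)*exp(1/3 + I)*sin(1/3 + I) + (21/130 + 27*I/130)*exp(-1/3 - I)*sin(1/3 + I) + 12*exp(2/3 + I/2)*sin(2/3 + I/2)/13
∮_C f(z) dz = 2πi · ((-99/130 + 27*I/130)*exp(1/3 + I)*sin(1/3 + I) + (21/130 + 27*I/130)*exp(-1/3 - I)*sin(1/3 + I) + 12*exp(2/3 + I/2)*sin(2/3 + I/2)/13) = pi*(-27/65 + 21*I/65)*exp(-1/3 - I)*sin(1/3 + I) + pi*(-27/65 - 99*I/65)*exp(1/3 + I)*sin(1/3 + I) + 24*I*pi*exp(2/3 + I/2)*sin(2/3 + I/2)/13

Final answer: pi*(-27/65 + 21*I/65)*exp(-1/3 - I)*sin(1/3 + I) + pi*(-27/65 - 99*I/65)*exp(1/3 + I)*sin(1/3 + I) + 24*I*pi*exp(2/3 + I/2)*sin(2/3 + I/2)/13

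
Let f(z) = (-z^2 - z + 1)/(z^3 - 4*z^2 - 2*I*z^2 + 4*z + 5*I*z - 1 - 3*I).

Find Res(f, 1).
Write f(z) = P(z)/Q(z) with P(z) = -z^2 - z + 1 and Q(z) = z^3 - 4*z^2 - 2*I*z^2 + 4*z + 5*I*z - 1 - 3*I.
The denominator factors as Q(z) = (z - 1)*(z - 2 - I)*(z - 1 - I), so z = 1 is a simple zero of Q and P is analytic there; z = 1 is therefore a simple pole and
  Res(f, z₀) = P(z₀)/Q'(z₀).

Q'(z) = 3*z^2 - 8*z - 4*I*z + 4 + 5*I, so Q'(1) = -1 + I.
P(1) = -1.

Res(f, 1) = (-1)/(-1 + I) = 1/2 + I/2

Final answer: 1/2 + I/2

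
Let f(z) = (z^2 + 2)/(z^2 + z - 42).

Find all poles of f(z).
The singularities of f are the zeros of the denominator. Factoring,
  z^2 + z - 42 = (z + 7)*(z - 6)
so the candidates are z = -7, z = 6.

Check the numerator P(z) = z^2 + 2 at each one:
  P(-7) = 51 ≠ 0, so z = -7 is a (simple) pole.
  P(6) = 38 ≠ 0, so z = 6 is a (simple) pole.

Poles of f: {-7, 6}

Final answer: {-7, 6}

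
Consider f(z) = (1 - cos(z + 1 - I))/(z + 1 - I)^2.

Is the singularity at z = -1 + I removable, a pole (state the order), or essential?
Let u = z + 1 - I. The argument of cos is z + 1 - I = u, so
  f = (1 - cos(u))/u^2 = ((u)^2/2 - (u)^4/24 + ...)/u^2 = 1/2 - (1/24)*u^2 + ...
The Laurent expansion about u = 0 has no negative powers; equivalently lim_{z→-1 + I} f(z) = 1/2 exists and is finite.
So the singularity is removable.

Final answer: removable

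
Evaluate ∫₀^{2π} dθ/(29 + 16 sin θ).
2*sqrt(65)*pi/195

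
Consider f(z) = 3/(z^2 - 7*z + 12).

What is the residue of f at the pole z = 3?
-3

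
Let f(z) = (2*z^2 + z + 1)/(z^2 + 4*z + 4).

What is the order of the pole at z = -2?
2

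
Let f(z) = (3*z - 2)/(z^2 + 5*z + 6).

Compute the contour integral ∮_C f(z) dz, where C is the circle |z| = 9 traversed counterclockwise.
By the residue theorem, ∮_C f(z) dz = 2πi · (sum of the residues of f at the poles inside |z| = 9).

The denominator factors as (z + 2)*(z + 3), so the singularities of f are simple poles at z = -2, z = -3.
  |-2|² = 4 < 81 = 9², so this pole is inside the contour.
  |-3|² = 9 < 81 = 9², so this pole is inside the contour.

With P(z) = 3*z - 2 and Q(z) = z^2 + 5*z + 6, each pole is simple, so Res(f, z₀) = P(z₀)/Q'(z₀) with Q'(z) = 2*z + 5.
  Res(f, -2) = P(-2)/Q'(-2) = (-8)/(1) = -8
  Res(f, -3) = P(-3)/Q'(-3) = (-11)/(-1) = 11

Sum of residues inside C: 3
∮_C f(z) dz = 2πi · (3) = 6*I*pi

Final answer: 6*I*pi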